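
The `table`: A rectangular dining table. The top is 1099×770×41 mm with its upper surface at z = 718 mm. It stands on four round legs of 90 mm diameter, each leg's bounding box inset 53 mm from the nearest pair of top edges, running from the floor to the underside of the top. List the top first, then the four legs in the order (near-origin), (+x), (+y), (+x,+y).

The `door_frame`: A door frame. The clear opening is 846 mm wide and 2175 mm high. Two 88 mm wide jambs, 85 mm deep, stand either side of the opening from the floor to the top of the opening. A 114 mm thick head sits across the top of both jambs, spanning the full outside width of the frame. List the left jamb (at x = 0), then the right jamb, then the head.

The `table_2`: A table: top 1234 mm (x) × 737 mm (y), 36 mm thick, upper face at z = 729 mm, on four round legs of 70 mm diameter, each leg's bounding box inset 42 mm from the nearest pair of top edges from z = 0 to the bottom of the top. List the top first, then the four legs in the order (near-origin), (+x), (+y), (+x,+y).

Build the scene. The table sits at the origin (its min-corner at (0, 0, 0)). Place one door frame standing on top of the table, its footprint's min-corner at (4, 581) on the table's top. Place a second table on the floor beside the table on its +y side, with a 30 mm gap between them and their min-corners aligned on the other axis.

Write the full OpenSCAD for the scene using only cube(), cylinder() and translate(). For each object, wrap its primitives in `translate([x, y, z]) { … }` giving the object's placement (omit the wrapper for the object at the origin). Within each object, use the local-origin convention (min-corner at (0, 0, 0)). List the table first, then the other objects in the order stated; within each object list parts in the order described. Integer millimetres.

translate([0, 0, 677]) cube([1099, 770, 41]);
translate([98, 98, 0]) cylinder(h = 677, r = 45);
translate([1001, 98, 0]) cylinder(h = 677, r = 45);
translate([98, 672, 0]) cylinder(h = 677, r = 45);
translate([1001, 672, 0]) cylinder(h = 677, r = 45);
translate([4, 581, 718]) {
  cube([88, 85, 2175]);
  translate([934, 0, 0]) cube([88, 85, 2175]);
  translate([0, 0, 2175]) cube([1022, 85, 114]);
}
translate([0, 800, 0]) {
  translate([0, 0, 693]) cube([1234, 737, 36]);
  translate([77, 77, 0]) cylinder(h = 693, r = 35);
  translate([1157, 77, 0]) cylinder(h = 693, r = 35);
  translate([77, 660, 0]) cylinder(h = 693, r = 35);
  translate([1157, 660, 0]) cylinder(h = 693, r = 35);
}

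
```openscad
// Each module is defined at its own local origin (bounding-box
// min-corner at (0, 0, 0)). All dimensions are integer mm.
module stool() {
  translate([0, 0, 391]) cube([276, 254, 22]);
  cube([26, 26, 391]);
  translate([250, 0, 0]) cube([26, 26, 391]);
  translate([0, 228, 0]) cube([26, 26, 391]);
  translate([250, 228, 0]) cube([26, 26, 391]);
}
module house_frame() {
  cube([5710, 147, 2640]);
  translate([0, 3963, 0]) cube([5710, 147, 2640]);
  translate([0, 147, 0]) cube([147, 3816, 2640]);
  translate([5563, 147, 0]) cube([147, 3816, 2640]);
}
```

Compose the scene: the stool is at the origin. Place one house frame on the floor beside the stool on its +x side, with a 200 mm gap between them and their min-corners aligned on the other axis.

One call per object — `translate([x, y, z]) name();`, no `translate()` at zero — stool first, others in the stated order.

stool();
translate([476, 0, 0]) house_frame();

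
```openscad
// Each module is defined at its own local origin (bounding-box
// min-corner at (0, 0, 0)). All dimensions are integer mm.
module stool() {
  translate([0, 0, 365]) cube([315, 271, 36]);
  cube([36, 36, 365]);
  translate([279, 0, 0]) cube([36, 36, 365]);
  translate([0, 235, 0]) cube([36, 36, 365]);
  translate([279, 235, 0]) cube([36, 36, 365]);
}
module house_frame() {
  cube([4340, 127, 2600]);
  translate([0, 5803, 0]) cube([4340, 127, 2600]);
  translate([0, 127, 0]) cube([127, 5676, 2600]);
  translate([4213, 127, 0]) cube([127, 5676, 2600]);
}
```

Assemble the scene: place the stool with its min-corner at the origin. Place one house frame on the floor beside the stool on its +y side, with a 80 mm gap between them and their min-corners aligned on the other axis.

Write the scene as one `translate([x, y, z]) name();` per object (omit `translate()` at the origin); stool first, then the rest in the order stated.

stool();
translate([0, 351, 0]) house_frame();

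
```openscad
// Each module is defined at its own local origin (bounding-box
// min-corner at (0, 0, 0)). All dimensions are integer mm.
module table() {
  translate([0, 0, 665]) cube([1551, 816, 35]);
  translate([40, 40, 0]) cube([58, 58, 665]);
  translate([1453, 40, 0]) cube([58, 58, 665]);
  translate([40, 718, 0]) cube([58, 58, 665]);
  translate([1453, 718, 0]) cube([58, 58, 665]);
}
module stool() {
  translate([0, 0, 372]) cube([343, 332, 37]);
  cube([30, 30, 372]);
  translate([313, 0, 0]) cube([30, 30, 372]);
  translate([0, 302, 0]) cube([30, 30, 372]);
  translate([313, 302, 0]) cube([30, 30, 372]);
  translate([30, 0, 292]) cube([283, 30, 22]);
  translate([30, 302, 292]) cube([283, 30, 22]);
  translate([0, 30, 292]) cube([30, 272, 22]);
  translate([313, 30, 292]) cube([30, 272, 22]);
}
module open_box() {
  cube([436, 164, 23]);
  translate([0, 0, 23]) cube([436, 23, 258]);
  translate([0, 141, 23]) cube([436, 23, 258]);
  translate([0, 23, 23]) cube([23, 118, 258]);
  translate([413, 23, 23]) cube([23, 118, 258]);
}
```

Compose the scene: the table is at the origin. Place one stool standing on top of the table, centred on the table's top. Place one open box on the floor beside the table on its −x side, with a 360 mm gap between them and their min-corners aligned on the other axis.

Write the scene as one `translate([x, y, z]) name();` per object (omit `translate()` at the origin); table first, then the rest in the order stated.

table();
translate([604, 242, 700]) stool();
translate([-796, 0, 0]) open_box();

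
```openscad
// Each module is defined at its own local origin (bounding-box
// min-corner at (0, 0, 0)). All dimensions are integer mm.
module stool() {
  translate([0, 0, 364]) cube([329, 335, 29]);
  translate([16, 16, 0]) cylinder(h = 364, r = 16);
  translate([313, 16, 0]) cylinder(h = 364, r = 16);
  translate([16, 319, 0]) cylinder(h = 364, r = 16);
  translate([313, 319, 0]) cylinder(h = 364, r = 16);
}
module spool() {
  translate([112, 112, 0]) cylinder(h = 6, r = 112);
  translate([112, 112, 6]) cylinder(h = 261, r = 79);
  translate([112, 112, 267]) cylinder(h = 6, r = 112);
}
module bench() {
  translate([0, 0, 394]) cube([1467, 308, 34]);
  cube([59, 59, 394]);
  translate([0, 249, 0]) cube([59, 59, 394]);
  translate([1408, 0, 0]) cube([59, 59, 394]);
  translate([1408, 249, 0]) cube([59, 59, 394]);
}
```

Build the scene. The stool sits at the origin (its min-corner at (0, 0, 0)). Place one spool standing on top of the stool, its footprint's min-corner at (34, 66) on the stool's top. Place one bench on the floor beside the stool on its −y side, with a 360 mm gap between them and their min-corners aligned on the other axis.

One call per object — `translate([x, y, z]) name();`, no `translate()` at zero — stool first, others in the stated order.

stool();
translate([34, 66, 393]) spool();
translate([0, -668, 0]) bench();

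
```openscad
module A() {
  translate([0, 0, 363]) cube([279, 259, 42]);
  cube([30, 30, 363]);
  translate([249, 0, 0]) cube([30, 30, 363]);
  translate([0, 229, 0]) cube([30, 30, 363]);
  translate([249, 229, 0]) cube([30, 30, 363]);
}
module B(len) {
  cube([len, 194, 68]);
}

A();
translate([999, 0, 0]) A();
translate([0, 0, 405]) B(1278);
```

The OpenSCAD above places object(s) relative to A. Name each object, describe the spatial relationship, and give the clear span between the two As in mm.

Second stool starts at x = 999; first ends at x = 279; clear span = 999 − 279 = 720 mm.

A is a stool. B is a beam. A beam spans the tops of two stools. The clear span between the two stools is 720 mm.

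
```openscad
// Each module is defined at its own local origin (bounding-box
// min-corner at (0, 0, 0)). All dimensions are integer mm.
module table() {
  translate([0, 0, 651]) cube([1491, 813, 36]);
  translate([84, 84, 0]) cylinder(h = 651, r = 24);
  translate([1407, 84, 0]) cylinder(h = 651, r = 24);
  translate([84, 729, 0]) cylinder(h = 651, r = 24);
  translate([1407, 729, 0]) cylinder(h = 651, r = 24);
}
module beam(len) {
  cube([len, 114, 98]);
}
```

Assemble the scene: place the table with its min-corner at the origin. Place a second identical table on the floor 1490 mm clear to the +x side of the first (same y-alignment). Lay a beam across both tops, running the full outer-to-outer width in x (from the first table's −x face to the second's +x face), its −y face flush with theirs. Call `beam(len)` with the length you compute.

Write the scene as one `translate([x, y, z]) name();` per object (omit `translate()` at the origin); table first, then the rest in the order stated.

table();
translate([2981, 0, 0]) table();
translate([0, 0, 687]) beam(4472);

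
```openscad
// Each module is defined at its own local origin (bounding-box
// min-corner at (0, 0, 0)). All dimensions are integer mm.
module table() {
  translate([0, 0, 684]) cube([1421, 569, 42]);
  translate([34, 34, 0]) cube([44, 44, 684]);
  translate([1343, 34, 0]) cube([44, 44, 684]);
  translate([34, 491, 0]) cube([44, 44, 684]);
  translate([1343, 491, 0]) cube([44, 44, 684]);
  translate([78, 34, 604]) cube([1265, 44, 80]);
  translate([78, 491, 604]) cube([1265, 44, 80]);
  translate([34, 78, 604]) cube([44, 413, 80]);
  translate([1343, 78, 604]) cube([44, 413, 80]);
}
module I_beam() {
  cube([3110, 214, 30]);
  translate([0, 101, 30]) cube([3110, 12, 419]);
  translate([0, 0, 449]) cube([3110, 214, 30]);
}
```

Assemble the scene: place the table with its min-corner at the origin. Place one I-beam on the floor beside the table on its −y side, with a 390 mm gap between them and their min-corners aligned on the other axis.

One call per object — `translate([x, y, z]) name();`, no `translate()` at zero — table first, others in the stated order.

table();
translate([0, -604, 0]) I_beam();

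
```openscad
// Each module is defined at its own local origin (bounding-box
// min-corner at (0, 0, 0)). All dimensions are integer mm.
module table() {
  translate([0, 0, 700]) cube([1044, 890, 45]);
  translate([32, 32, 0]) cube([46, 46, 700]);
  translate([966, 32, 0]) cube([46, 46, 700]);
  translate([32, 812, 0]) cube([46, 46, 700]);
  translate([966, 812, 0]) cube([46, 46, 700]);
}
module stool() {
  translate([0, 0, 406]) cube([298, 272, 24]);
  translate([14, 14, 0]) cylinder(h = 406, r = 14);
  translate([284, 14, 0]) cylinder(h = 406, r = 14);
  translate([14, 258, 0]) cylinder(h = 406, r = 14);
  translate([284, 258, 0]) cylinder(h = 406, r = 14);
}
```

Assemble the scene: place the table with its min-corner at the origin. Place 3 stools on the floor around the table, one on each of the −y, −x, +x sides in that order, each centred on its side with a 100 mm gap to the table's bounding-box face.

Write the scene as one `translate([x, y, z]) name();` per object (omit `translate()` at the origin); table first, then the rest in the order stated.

table();
translate([373, -372, 0]) stool();
translate([-398, 309, 0]) stool();
translate([1144, 309, 0]) stool();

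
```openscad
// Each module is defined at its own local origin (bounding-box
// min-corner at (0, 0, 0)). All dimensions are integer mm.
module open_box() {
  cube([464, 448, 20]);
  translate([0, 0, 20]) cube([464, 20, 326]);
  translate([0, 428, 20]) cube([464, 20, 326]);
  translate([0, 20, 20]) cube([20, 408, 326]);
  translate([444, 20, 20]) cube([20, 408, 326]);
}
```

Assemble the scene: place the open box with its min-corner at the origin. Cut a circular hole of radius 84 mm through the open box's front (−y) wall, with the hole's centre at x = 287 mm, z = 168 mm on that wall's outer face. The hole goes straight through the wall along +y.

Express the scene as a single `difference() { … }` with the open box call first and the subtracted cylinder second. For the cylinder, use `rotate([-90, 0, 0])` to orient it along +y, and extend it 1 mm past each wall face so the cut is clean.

difference() {
  open_box();
  translate([287, -1, 168]) rotate([-90, 0, 0]) cylinder(h = 22, r = 84);
}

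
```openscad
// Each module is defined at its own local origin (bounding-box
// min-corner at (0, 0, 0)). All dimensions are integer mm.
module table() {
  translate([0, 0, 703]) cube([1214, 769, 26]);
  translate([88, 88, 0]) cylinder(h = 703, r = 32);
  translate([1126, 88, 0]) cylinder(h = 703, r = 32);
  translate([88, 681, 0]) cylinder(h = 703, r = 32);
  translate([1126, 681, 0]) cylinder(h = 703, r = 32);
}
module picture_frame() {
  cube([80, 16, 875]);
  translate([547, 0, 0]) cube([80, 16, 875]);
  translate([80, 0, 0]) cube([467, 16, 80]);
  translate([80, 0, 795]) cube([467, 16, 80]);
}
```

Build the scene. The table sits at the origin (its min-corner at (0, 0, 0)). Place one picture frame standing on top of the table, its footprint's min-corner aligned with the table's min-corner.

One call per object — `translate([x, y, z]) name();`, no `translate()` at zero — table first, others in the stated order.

table();
translate([0, 0, 729]) picture_frame();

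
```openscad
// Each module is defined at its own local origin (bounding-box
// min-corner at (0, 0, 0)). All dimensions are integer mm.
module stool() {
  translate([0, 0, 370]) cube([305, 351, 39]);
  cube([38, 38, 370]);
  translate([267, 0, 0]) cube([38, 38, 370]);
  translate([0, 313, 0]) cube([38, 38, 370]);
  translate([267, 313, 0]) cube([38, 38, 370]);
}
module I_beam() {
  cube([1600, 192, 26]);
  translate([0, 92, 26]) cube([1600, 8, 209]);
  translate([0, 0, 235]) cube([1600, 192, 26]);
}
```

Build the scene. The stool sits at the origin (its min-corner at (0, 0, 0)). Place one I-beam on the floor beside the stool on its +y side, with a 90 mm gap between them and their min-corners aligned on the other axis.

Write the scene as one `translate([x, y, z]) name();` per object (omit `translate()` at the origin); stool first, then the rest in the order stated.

stool();
translate([0, 441, 0]) I_beam();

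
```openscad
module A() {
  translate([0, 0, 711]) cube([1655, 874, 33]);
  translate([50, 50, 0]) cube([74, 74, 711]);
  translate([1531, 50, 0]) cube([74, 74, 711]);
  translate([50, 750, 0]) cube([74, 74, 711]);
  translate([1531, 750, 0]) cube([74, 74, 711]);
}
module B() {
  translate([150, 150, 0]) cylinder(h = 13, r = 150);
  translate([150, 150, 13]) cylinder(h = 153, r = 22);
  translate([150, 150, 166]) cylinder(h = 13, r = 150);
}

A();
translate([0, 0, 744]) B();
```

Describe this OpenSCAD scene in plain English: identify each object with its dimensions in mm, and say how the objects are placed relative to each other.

A is a table with a 1655×874 mm rectangular top, 33 mm thick, top surface at z = 744 mm, supported by four 74×74 mm square legs, each inset 50 mm from the nearest pair of top edges, running from the floor.

B is a spool: two coaxial disc flanges of radius 150 mm and thickness 13 mm, joined by a core cylinder of radius 22 mm and height 153 mm. The lower flange rests on z = 0 and the three cylinders share a vertical axis.

The spool is on top of the table.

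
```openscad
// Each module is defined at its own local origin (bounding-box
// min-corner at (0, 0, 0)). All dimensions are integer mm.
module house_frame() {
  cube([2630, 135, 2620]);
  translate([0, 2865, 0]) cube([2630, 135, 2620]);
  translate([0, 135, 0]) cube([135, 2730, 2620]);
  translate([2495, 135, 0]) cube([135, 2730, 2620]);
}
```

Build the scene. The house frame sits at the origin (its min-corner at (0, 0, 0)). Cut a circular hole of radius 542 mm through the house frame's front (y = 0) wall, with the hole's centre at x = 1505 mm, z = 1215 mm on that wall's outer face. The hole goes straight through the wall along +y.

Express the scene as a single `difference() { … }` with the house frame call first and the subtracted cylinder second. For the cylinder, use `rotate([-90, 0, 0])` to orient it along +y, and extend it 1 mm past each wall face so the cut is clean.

difference() {
  house_frame();
  translate([1505, -1, 1215]) rotate([-90, 0, 0]) cylinder(h = 137, r = 542);
}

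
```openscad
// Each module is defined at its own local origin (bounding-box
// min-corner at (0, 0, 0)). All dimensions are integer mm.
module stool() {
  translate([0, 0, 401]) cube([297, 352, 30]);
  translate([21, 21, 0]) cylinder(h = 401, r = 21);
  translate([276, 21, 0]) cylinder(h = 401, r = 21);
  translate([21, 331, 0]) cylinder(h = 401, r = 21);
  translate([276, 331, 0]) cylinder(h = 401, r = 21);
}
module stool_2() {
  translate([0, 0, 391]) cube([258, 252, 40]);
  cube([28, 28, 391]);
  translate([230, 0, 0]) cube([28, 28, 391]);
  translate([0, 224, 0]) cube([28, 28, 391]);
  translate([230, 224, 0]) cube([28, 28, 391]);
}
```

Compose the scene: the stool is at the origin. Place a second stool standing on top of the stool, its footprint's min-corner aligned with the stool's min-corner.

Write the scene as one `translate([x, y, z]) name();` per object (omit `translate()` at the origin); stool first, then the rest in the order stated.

stool();
translate([0, 0, 431]) stool_2();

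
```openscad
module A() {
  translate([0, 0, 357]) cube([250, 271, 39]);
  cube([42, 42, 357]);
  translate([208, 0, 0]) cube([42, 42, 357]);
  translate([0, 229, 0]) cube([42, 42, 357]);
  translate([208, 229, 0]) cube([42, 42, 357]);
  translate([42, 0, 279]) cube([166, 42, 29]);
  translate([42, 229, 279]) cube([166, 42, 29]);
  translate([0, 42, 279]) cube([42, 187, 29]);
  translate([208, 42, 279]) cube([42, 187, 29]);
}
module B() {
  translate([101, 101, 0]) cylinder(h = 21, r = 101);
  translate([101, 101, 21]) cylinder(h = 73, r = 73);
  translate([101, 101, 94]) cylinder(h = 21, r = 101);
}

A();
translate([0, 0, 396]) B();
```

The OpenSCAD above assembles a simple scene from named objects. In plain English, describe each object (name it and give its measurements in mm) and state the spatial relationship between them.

A is a simple wooden stool: a rectangular seat 250 mm (x) by 271 mm (y), 39 mm thick, top face at z = 396 mm, on four square legs, each 42×42 mm in cross-section. The legs rest on z = 0, each flush with a corner of the seat. Four stretchers, 42 mm wide and 29 mm tall, connect adjacent legs with their undersides at z = 279 mm, each running between the inner faces of the legs it joins and aligned with the legs' outer faces on the other axis.

B is a spool: two coaxial disc flanges of radius 101 mm and thickness 21 mm, joined by a core cylinder of radius 73 mm and height 73 mm. The lower flange rests on z = 0 and the three cylinders share a vertical axis.

The spool is on top of the stool.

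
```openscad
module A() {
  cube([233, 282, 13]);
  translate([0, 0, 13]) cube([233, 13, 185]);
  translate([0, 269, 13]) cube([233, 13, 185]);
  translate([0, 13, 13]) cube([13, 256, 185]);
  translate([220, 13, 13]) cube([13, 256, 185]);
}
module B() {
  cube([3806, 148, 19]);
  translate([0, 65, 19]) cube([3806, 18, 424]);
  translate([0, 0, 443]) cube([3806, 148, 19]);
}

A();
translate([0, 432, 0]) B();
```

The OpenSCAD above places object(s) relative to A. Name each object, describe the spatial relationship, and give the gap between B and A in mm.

A is an open box. B is an I-beam. The I-beam is on the floor beside the open box on its +y side. The gap between the I-beam and the open box is 150 mm.

The I-beam's nearest face is 150 mm from the open box's +y face.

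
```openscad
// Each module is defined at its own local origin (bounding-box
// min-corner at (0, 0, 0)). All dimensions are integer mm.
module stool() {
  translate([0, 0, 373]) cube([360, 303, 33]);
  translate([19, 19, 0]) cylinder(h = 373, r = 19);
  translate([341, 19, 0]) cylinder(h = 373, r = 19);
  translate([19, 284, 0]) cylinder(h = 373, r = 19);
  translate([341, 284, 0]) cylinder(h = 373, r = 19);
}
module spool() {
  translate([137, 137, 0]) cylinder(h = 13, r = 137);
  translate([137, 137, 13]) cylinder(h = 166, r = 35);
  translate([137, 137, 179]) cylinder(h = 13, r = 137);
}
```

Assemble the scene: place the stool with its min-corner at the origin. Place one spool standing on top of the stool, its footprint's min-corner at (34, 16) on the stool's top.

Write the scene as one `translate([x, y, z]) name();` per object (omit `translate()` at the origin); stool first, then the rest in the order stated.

stool();
translate([34, 16, 406]) spool();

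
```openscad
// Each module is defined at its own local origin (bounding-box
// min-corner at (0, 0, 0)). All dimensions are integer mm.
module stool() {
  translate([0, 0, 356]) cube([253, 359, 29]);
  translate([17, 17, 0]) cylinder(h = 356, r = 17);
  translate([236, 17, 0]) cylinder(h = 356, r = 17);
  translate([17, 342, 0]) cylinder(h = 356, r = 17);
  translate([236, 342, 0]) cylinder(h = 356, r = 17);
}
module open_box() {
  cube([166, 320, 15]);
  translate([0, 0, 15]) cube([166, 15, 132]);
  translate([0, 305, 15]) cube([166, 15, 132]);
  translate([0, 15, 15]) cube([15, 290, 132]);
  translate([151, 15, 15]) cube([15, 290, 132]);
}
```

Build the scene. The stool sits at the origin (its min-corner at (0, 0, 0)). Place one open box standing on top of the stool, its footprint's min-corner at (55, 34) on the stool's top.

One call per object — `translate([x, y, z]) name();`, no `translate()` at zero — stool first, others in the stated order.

stool();
translate([55, 34, 385]) open_box();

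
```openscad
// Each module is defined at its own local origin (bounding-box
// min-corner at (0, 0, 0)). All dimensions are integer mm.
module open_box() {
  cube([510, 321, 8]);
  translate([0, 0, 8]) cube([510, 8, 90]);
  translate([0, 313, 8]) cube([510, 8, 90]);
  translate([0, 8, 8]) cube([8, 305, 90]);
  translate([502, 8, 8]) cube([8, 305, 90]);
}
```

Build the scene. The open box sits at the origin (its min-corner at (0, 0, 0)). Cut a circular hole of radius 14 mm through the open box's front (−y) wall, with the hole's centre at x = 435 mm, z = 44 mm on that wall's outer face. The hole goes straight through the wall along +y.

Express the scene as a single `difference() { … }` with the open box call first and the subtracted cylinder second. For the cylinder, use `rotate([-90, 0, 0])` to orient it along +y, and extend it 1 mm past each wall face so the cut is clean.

difference() {
  open_box();
  translate([435, -1, 44]) rotate([-90, 0, 0]) cylinder(h = 10, r = 14);
}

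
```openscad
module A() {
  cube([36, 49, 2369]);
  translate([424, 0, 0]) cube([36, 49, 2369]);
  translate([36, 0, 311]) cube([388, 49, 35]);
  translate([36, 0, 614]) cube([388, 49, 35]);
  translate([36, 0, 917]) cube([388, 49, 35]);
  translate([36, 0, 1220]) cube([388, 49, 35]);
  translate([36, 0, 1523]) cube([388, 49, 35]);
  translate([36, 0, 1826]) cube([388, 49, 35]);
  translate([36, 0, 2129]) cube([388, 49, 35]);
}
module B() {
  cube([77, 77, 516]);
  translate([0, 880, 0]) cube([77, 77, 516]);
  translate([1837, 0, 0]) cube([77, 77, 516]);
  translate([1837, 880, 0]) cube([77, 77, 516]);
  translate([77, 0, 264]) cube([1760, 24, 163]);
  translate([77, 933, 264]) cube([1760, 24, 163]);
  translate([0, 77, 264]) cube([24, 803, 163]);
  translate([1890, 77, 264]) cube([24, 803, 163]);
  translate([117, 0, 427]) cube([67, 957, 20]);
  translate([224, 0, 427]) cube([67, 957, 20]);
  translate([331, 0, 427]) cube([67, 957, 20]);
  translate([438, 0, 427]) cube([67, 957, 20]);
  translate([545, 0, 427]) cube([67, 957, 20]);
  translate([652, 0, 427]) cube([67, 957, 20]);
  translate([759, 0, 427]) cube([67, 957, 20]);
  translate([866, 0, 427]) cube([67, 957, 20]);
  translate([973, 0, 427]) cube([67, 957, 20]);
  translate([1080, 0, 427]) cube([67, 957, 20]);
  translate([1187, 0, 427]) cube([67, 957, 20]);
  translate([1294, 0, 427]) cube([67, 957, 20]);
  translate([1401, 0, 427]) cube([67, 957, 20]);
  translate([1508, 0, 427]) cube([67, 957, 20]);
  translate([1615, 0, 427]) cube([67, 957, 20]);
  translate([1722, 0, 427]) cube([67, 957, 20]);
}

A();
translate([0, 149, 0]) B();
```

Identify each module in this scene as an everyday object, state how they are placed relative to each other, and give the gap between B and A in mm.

A is a ladder. B is a bed frame. The bed frame is on the floor beside the ladder on its +y side. The gap between the bed frame and the ladder is 100 mm.

The bed frame's nearest face is 100 mm from the ladder's +y face.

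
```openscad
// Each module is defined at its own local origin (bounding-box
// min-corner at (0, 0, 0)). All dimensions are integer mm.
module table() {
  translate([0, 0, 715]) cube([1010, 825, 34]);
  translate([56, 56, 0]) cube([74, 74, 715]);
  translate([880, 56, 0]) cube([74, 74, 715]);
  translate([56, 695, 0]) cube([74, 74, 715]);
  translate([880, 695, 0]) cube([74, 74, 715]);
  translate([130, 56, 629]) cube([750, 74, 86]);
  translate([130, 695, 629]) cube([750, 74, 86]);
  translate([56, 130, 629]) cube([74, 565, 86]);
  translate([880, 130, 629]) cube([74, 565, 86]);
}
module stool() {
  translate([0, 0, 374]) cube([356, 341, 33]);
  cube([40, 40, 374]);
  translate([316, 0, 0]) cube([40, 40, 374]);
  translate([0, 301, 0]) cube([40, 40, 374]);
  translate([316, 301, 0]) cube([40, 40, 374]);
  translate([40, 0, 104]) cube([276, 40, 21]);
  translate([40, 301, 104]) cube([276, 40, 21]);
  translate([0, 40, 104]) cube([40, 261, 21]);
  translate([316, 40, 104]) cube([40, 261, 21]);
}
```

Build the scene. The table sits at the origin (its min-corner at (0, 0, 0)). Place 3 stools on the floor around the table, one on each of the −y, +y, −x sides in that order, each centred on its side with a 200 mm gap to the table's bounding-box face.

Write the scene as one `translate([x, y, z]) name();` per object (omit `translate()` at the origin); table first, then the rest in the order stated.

table();
translate([327, -541, 0]) stool();
translate([327, 1025, 0]) stool();
translate([-556, 242, 0]) stool();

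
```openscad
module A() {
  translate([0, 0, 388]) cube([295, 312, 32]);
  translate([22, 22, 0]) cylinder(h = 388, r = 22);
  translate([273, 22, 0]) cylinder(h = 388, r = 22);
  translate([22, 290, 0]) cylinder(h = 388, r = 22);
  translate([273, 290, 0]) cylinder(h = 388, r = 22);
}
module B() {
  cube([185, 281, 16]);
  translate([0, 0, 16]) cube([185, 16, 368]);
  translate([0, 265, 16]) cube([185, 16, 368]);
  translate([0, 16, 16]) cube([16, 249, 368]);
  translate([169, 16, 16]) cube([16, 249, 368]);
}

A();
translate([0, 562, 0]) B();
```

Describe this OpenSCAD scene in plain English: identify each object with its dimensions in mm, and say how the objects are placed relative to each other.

A is a four-legged stool. The seat is 295×312 mm, 32 mm thick, top at z = 420 mm. It stands on four round legs, each 44 mm in diameter, from z = 0 to the seat underside, each leg's axis is inset half a diameter from the nearest pair of seat edges (so the leg's bounding box is flush with the corner).

B is an open-topped rectangular box: outside dimensions 185×281×384 mm, with a uniform wall and base thickness of 16 mm. The base is a full 185×281 slab on the floor; four walls sit on top of the base. The front and back walls (the −y and +y sides) span the full width; the two side walls fit between them.

The open box is on the floor beside the stool on its +y side.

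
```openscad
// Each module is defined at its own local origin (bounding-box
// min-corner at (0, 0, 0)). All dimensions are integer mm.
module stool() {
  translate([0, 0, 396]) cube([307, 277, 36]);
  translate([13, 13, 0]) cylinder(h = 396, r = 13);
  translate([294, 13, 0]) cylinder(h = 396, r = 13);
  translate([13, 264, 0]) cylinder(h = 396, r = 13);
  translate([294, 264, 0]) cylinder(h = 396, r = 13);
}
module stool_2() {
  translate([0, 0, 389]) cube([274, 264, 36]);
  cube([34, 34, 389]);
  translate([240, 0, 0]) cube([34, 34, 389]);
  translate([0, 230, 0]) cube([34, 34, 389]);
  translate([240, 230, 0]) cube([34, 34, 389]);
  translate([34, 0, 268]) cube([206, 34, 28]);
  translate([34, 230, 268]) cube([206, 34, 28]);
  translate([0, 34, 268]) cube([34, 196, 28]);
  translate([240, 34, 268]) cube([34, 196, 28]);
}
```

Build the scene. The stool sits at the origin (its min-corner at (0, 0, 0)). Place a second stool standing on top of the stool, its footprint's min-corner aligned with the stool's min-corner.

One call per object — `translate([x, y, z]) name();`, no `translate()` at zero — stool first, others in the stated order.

stool();
translate([0, 0, 432]) stool_2();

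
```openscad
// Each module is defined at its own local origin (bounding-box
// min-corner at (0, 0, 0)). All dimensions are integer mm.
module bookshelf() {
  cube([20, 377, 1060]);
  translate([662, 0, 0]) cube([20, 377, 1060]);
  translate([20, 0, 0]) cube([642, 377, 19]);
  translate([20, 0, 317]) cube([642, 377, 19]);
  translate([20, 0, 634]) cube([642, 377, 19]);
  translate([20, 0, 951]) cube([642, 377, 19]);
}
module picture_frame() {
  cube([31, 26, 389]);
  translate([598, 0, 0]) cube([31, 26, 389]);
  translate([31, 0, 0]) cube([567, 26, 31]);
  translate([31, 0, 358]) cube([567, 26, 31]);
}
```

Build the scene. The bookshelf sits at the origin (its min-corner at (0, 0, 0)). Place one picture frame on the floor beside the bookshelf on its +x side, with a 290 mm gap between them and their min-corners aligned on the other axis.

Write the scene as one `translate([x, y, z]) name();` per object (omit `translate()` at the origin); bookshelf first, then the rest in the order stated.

bookshelf();
translate([972, 0, 0]) picture_frame();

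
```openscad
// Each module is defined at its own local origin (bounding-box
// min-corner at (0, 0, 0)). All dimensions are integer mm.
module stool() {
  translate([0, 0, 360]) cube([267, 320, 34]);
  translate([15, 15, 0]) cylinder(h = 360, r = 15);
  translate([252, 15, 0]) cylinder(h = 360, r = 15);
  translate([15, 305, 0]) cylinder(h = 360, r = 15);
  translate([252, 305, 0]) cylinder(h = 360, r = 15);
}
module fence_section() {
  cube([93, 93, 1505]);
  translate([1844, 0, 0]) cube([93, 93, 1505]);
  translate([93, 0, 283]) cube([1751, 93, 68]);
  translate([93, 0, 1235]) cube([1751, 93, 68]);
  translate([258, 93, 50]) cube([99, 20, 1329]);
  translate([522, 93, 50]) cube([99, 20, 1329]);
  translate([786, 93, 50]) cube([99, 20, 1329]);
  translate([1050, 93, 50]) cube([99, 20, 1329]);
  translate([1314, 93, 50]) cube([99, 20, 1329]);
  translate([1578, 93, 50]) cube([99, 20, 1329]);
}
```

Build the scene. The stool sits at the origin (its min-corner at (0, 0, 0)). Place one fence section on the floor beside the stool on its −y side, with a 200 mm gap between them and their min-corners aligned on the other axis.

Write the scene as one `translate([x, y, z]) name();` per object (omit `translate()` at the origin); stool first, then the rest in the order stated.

stool();
translate([0, -313, 0]) fence_section();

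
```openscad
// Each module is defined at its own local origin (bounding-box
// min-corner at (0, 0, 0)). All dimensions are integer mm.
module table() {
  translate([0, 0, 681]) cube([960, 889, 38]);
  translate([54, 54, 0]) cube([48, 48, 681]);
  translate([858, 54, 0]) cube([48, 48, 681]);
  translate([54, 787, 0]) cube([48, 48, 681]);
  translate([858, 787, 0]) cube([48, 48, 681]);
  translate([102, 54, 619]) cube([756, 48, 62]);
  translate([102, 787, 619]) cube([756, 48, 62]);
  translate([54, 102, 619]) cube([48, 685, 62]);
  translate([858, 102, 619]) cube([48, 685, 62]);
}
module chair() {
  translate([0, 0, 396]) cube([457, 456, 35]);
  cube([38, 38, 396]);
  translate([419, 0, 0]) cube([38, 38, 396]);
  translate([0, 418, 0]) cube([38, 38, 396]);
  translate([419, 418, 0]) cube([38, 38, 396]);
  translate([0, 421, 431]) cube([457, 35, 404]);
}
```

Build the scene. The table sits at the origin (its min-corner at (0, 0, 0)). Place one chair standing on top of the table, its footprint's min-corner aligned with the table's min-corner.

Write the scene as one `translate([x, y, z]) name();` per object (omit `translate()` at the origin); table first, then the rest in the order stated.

table();
translate([0, 0, 719]) chair();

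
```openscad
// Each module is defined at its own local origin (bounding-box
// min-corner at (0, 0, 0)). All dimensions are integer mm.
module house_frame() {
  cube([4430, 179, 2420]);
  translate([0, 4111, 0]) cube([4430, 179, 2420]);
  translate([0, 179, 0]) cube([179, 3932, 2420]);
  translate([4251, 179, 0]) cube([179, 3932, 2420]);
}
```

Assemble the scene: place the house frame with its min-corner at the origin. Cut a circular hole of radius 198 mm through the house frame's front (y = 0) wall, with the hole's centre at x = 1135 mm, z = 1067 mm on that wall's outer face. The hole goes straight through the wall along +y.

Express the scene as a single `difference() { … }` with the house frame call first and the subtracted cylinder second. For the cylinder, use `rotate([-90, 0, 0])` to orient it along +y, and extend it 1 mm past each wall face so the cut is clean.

difference() {
  house_frame();
  translate([1135, -1, 1067]) rotate([-90, 0, 0]) cylinder(h = 181, r = 198);
}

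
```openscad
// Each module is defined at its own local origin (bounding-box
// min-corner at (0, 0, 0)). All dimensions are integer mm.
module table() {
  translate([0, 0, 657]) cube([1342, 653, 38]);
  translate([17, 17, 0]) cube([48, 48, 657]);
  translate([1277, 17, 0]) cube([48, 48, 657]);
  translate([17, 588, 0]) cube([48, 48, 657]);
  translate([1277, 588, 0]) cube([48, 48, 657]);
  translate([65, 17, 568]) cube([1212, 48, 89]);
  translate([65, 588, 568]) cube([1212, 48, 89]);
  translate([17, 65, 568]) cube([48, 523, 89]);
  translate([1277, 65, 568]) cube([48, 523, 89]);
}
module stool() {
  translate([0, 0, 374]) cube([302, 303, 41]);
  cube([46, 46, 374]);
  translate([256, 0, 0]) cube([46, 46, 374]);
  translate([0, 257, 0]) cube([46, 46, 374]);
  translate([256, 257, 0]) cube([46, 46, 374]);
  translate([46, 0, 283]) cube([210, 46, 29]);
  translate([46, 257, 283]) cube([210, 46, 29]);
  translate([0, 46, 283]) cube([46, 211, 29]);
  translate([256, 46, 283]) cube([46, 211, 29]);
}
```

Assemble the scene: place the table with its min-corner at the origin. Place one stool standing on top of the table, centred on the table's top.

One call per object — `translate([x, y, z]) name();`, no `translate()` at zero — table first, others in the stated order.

table();
translate([520, 175, 695]) stool();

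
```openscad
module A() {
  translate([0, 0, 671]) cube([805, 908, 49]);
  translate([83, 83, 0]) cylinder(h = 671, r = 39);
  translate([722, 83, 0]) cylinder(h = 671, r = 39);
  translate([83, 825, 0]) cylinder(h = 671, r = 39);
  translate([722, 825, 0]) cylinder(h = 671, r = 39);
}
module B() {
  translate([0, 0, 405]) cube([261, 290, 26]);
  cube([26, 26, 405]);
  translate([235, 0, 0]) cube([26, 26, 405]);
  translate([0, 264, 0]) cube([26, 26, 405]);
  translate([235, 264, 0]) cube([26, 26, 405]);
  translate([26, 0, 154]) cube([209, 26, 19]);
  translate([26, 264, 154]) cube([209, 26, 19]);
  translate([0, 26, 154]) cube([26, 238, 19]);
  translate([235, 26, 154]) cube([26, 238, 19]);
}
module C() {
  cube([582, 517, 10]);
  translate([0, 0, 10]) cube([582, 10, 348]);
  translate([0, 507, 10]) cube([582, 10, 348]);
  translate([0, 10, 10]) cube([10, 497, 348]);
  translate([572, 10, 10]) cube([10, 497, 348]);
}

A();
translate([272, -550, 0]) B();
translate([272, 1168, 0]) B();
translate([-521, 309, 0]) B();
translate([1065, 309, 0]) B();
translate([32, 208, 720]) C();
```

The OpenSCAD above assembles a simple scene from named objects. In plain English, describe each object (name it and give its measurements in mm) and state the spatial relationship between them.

A is a rectangular dining table. The top is 805×908×49 mm with its upper surface at z = 720 mm. It stands on four round legs of 78 mm diameter, each leg's bounding box inset 44 mm from the nearest pair of top edges, running from the floor to the underside of the top.

B is a four-legged stool. The seat is 261×290 mm, 26 mm thick, top at z = 431 mm. It stands on four square legs, each 26×26 mm in cross-section, from z = 0 to the seat underside, each flush with a corner of the seat. Four stretchers, 26 mm wide and 19 mm tall, connect adjacent legs with their undersides at z = 154 mm, each running between the inner faces of the legs it joins and aligned with the legs' outer faces on the other axis.

C is an open-topped rectangular box: outside dimensions 582×517×358 mm, with a uniform wall and base thickness of 10 mm. The base is a full 582×517 slab on the floor; four walls sit on top of the base. The front and back walls (the −y and +y sides) span the full width; the two side walls fit between them.

Four stools sit around the table at the −y, +y, −x, +x sides. The open box is on top of the table.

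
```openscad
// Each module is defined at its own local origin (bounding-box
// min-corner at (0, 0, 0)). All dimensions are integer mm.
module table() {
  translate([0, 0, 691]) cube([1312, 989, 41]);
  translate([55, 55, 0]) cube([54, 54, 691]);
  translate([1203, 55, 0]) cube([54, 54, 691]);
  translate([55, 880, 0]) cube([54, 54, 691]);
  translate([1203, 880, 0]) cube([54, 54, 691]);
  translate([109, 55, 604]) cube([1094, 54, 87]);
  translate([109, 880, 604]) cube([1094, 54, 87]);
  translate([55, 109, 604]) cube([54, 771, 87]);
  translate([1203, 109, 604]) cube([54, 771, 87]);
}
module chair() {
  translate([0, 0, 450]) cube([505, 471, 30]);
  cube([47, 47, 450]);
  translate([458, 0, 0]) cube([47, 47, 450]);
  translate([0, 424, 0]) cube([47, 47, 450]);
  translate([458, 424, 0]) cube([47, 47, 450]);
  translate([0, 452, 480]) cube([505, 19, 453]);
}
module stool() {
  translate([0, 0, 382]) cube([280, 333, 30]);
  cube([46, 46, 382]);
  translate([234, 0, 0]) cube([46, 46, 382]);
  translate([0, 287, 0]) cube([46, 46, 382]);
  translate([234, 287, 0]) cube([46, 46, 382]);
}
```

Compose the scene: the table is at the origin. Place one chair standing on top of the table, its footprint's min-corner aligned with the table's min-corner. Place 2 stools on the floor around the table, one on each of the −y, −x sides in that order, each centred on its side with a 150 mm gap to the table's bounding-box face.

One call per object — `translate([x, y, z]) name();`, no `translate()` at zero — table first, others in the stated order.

table();
translate([0, 0, 732]) chair();
translate([516, -483, 0]) stool();
translate([-430, 328, 0]) stool();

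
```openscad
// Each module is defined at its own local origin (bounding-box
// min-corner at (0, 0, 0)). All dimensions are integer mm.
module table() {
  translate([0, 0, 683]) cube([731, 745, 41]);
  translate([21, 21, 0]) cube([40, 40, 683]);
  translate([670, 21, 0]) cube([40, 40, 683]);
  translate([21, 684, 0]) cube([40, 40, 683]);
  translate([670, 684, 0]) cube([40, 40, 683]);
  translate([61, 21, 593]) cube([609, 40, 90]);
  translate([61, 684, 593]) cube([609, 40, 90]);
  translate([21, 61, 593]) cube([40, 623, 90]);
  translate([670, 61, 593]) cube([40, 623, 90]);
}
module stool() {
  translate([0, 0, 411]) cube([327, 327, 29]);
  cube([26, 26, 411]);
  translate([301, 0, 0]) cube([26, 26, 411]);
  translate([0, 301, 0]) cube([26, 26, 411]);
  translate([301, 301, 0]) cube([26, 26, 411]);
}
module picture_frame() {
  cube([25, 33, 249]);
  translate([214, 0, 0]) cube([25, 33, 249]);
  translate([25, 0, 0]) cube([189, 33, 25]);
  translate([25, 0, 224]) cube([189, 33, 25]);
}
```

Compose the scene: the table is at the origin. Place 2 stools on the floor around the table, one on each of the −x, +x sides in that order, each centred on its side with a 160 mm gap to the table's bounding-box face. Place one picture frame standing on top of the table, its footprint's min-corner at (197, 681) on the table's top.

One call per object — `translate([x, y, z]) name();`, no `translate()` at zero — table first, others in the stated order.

table();
translate([-487, 209, 0]) stool();
translate([891, 209, 0]) stool();
translate([197, 681, 724]) picture_frame();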